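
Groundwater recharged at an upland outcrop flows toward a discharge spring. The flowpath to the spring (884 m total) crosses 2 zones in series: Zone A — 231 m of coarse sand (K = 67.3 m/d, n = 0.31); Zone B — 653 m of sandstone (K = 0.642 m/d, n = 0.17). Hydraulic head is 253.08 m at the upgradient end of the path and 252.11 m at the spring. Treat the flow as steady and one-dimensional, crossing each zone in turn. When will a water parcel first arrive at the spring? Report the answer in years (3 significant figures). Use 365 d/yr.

Total head drop ΔH = 253.08 − 252.11 = 0.97 m
Steady 1-D flow in series ⇒ the Darcy flux q is identical in every zone and the zone head losses add (resistances L/K in series).
Σ(L/K) = 231/67.3 + 653/0.642 = 3.432 + 1017 = 1021 d
q = ΔH / Σ(L/K) = 0.97 / 1021 = 9.505e-4 m/d (same in every zone)
Zone A: v = q/n = 9.505e-4/0.31 = 0.003066 m/d → t_A = 231/0.003066 = 75340 d
Zone B: v = q/n = 9.505e-4/0.17 = 0.005591 m/d → t_B = 653/0.005591 = 116800 d
Total t = 75340 + 116800 = 192100 d
   = 192100 / 365 = 526 yr

526 years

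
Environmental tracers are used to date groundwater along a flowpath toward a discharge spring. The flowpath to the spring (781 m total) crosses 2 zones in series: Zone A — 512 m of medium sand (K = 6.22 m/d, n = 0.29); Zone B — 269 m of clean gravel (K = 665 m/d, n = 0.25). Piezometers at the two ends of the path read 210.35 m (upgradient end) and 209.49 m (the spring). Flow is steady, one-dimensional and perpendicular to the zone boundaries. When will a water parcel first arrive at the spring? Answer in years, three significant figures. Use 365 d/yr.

Total head drop ΔH = 210.35 − 209.49 = 0.86 m
Continuity: the same q passes through each zone, so ΔH = q·Σ(L_j/K_j) — the zones act as resistances in series.
Σ(L/K) = 512/6.22 + 269/665 = 82.32 + 0.4045 = 82.72 d
q = ΔH / Σ(L/K) = 0.86 / 82.72 = 0.01040 m/d (same in every zone)
Zone A: v = q/n = 0.01040/0.29 = 0.03585 m/d → t_A = 512/0.03585 = 14280 d
Zone B: v = q/n = 0.01040/0.25 = 0.04159 m/d → t_B = 269/0.04159 = 6468 d
Total t = 14280 + 6468 = 20750 d
   = 20750 / 365 = 56.8 yr

56.8 years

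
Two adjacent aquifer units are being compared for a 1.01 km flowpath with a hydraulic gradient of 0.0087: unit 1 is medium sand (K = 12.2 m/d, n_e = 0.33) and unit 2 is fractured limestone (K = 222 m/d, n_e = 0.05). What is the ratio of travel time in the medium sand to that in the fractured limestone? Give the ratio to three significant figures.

Unit 1 (medium sand): v = 12.2×0.0087/0.33 = 0.3216 m/d, t = 1010/0.3216 = 3140 d
Unit 2 (fractured limestone): v = 222×0.0087/0.05 = 38.63 m/d, t = 1010/38.63 = 26.15 d
t(medium sand) / t(fractured limestone) = 3140/26.15 = 120

120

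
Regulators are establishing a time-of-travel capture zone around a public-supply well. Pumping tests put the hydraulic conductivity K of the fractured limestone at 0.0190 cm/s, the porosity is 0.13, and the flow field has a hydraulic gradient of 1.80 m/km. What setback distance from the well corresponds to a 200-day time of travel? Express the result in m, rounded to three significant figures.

45.5 m

K = 0.0190 cm/s × 864 = 16.42 m/d
Darcy flux q = K·i = 16.42 × 0.0018 = 0.02955 m/d
Seepage velocity v = q / n = 0.02955 / 0.13 = 0.2273 m/d
L = v × T = 0.2273 × 200 = 45.46 m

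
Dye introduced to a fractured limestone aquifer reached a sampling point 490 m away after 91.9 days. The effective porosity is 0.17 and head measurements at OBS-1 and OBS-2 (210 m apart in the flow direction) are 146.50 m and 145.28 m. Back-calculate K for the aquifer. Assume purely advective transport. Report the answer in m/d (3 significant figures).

156 m/d

Hydraulic gradient i = (146.50 − 145.28) / 210 = 1.22 / 210 = 0.005810
v = L / t = 490 / 91.9 = 5.332 m/d
K = v · n / i = 5.332 × 0.17 / 0.005810 = 156 m/d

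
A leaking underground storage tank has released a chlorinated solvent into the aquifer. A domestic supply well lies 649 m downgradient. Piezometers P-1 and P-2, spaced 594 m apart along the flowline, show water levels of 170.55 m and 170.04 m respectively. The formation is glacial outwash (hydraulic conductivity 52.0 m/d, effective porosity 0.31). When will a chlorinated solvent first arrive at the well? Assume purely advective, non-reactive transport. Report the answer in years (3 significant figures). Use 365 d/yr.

Hydraulic gradient i = (170.55 − 170.04) / 594 = 0.51 / 594 = 8.586e-4
q = Ki = 52.0 × 8.586e-4 = 0.04465 m/d
Seepage velocity v = q / n = 0.04465 / 0.31 = 0.1440 m/d
t = L / v = 649 / 0.1440 = 4506 d
   = 4506 / 365 = 12.3 yr

12.3 years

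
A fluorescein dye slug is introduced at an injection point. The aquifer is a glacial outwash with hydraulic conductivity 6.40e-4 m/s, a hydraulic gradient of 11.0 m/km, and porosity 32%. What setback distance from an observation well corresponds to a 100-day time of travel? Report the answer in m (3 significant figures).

K = 6.40e-4 m/s × 86400 s/d = 55.30 m/d
Specific discharge q = 55.30 × 0.011 = 0.6083 m/d
Average linear velocity = 0.6083 / 0.32 = 1.901 m/d
L = v × T = 1.901 × 100 = 190.1 m

190 m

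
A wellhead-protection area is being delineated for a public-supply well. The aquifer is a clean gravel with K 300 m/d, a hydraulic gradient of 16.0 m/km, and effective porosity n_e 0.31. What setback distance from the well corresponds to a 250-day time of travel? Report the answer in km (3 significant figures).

3.87 km

Specific discharge q = 300 × 0.016 = 4.800 m/d
v_s = q/n_e = 4.800/0.31 = 15.48 m/d
L = v × T = 15.48 × 250 = 3871 m
   = 3.87 km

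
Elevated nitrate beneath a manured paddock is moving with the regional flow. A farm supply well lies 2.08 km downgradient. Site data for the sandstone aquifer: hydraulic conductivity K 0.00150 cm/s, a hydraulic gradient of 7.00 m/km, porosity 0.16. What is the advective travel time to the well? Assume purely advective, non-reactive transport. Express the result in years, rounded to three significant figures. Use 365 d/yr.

101 years

K = 0.00150 cm/s × 864 = 1.296 m/d
Darcy flux q = K·i = 1.296 × 0.0070 = 0.009072 m/d
v = Ki/n = 1.296·0.0070/0.16 = 0.05670 m/d
L = 2.08 km = 2080 m
t = L / v = 2080 / 0.05670 = 36680 d
   = 36680 / 365 = 101 yr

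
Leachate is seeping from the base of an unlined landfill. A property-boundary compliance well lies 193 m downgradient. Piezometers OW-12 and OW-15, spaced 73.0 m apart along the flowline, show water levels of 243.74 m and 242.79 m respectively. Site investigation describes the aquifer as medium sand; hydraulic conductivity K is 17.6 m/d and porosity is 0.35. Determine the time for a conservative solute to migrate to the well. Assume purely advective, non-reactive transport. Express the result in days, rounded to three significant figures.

Hydraulic gradient i = (243.74 − 242.79) / 73.0 = 0.95 / 73.0 = 0.01301
Darcy flux q = K·i = 17.6 × 0.01301 = 0.2290 m/d
v = Ki/n = 17.6·0.01301/0.35 = 0.6544 m/d
t = L / v = 193 / 0.6544 = 294.9 d

295 days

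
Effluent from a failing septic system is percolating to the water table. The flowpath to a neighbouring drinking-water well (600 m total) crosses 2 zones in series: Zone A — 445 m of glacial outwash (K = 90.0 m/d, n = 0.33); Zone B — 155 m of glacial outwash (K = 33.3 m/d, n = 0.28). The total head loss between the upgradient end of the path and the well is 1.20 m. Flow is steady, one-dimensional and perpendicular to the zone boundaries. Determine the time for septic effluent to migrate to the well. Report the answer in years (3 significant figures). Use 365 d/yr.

Steady 1-D flow in series ⇒ the Darcy flux q is identical in every zone and the zone head losses add (resistances L/K in series).
Σ(L/K) = 445/90.0 + 155/33.3 = 4.944 + 4.655 = 9.599 d
q = ΔH / Σ(L/K) = 1.20 / 9.599 = 0.1250 m/d (same in every zone)
Zone A: v = q/n = 0.1250/0.33 = 0.3788 m/d → t_A = 445/0.3788 = 1175 d
Zone B: v = q/n = 0.1250/0.28 = 0.4465 m/d → t_B = 155/0.4465 = 347.2 d
Total t = 1175 + 347.2 = 1522 d
   = 1522 / 365 = 4.17 yr

4.17 years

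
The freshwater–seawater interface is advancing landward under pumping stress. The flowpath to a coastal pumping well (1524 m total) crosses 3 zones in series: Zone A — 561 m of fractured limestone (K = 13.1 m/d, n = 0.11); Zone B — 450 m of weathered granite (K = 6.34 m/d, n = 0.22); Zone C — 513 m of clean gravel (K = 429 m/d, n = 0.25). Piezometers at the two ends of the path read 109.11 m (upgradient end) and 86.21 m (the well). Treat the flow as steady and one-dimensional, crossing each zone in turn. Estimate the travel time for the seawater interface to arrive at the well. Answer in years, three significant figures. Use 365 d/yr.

Total head drop ΔH = 109.11 − 86.21 = 22.90 m
Continuity: the same q passes through each zone, so ΔH = q·Σ(L_j/K_j) — the zones act as resistances in series.
Σ(L/K) = 561/13.1 + 450/6.34 + 513/429 = 42.82 + 70.98 + 1.196 = 115.0 d
q = ΔH / Σ(L/K) = 22.90 / 115.0 = 0.1991 m/d (same in every zone)
Zone A: v = q/n = 0.1991/0.11 = 1.810 m/d → t_A = 561/1.810 = 309.9 d
Zone B: v = q/n = 0.1991/0.22 = 0.9052 m/d → t_B = 450/0.9052 = 497.2 d
Zone C: v = q/n = 0.1991/0.25 = 0.7965 m/d → t_C = 513/0.7965 = 644.0 d
Total t = 309.9 + 497.2 + 644.0 = 1451 d
   = 1451 / 365 = 3.98 yr

3.98 years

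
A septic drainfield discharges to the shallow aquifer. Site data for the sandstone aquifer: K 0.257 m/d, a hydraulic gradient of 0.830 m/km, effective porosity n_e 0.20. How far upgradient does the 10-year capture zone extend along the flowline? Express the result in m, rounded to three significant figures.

3.89 m

Specific discharge q = 0.257 × 8.3e-4 = 2.133e-4 m/d
Seepage velocity v = q / n = 2.133e-4 / 0.20 = 0.001067 m/d
T = 10 yr × 365 = 3650 d
L = v × T = 0.001067 × 3650 = 3.893 m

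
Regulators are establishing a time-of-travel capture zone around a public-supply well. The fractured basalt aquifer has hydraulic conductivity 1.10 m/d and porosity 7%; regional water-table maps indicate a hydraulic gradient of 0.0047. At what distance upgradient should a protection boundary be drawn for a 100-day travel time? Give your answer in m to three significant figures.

7.39 m

Specific discharge q = 1.10 × 0.0047 = 0.005170 m/d
v_s = q/n_e = 0.005170/0.07 = 0.07386 m/d
L = v × T = 0.07386 × 100 = 7.386 m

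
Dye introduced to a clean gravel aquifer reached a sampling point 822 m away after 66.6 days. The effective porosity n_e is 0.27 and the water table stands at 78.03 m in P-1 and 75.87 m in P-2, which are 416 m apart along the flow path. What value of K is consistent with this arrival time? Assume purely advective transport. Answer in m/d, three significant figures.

642 m/d

Hydraulic gradient i = (78.03 − 75.87) / 416 = 2.16 / 416 = 0.005192
v = L / t = 822 / 66.6 = 12.34 m/d
K = v · n / i = 12.34 × 0.27 / 0.005192 = 642 m/d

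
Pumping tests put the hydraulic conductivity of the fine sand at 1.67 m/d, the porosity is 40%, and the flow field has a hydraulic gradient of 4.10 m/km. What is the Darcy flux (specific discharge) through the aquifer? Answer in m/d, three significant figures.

Specific discharge q = 1.67 × 0.0041 = 0.006847 m/d

0.00685 m/d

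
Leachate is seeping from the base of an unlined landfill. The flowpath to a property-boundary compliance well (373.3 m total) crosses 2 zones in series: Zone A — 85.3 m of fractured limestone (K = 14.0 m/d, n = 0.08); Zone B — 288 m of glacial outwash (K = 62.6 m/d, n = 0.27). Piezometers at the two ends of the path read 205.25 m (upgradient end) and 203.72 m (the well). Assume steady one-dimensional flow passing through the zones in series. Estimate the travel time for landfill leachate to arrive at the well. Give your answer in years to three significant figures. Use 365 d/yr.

Total head drop ΔH = 205.25 − 203.72 = 1.53 m
Continuity: the same q passes through each zone, so ΔH = q·Σ(L_j/K_j) — the zones act as resistances in series.
Σ(L/K) = 85.3/14.0 + 288/62.6 = 6.093 + 4.601 = 10.69 d
q = ΔH / Σ(L/K) = 1.53 / 10.69 = 0.1431 m/d (same in every zone)
Zone A: v = q/n = 0.1431/0.08 = 1.788 m/d → t_A = 85.3/1.788 = 47.69 d
Zone B: v = q/n = 0.1431/0.27 = 0.5299 m/d → t_B = 288/0.5299 = 543.5 d
Total t = 47.69 + 543.5 = 591.2 d
   = 591.2 / 365 = 1.62 yr

1.62 years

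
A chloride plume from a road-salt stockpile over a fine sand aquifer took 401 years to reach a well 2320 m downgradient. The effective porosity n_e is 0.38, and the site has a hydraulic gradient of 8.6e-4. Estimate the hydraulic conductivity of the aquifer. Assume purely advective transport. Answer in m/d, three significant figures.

7.00 m/d

t = 401 years = 146400 d
v = L / t = 2320 / 146400 = 0.01585 m/d
K = v · n / i = 0.01585 × 0.38 / 8.6e-4 = 7.00 m/d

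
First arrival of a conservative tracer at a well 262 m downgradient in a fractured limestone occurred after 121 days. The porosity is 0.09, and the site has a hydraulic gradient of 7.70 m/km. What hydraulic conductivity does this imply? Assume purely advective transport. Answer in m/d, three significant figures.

25.3 m/d

v = L / t = 262 / 121 = 2.165 m/d
K = v · n / i = 2.165 × 0.09 / 0.0077 = 25.3 m/d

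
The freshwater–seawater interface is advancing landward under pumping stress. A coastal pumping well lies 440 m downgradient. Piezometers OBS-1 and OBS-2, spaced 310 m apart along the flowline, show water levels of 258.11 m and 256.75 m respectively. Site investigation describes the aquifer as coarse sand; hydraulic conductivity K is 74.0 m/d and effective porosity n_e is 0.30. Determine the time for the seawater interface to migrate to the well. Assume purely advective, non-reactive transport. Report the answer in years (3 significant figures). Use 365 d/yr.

Hydraulic gradient i = (258.11 − 256.75) / 310 = 1.36 / 310 = 0.004387
q = Ki = 74.0 × 0.004387 = 0.3246 m/d
Average linear velocity = 0.3246 / 0.30 = 1.082 m/d
t = L / v = 440 / 1.082 = 406.6 d
   = 406.6 / 365 = 1.11 yr

1.11 years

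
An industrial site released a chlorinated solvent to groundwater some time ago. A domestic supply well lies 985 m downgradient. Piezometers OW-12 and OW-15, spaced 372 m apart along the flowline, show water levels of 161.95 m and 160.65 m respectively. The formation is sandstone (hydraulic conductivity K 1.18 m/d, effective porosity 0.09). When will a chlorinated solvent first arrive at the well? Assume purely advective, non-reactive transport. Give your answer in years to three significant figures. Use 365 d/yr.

58.9 years

Hydraulic gradient i = (161.95 − 160.65) / 372 = 1.30 / 372 = 0.003495
Darcy flux q = K·i = 1.18 × 0.003495 = 0.004124 m/d
Seepage velocity v = q / n = 0.004124 / 0.09 = 0.04582 m/d
t = L / v = 985 / 0.04582 = 21500 d
   = 21500 / 365 = 58.9 yr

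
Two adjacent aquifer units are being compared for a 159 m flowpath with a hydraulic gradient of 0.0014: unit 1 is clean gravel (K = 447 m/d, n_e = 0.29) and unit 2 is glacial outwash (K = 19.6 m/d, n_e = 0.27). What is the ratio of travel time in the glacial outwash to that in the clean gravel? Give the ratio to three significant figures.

Unit 1 (clean gravel): v = 447×0.0014/0.29 = 2.158 m/d, t = 159/2.158 = 73.68 d
Unit 2 (glacial outwash): v = 19.6×0.0014/0.27 = 0.1016 m/d, t = 159/0.1016 = 1565 d
t(glacial outwash) / t(clean gravel) = 1565/73.68 = 21.2

21.2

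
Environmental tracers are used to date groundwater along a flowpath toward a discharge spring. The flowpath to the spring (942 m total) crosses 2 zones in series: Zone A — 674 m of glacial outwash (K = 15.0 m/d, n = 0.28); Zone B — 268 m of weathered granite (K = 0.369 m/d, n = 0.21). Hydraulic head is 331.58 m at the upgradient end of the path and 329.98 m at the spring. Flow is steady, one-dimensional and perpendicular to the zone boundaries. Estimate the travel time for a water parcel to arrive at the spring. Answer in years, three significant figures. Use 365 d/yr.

Total head drop ΔH = 331.58 − 329.98 = 1.60 m
Steady 1-D flow in series ⇒ the Darcy flux q is identical in every zone and the zone head losses add (resistances L/K in series).
Σ(L/K) = 674/15.0 + 268/0.369 = 44.93 + 726.3 = 771.2 d
q = ΔH / Σ(L/K) = 1.60 / 771.2 = 0.002075 m/d (same in every zone)
Zone A: v = q/n = 0.002075/0.28 = 0.007409 m/d → t_A = 674/0.007409 = 90970 d
Zone B: v = q/n = 0.002075/0.21 = 0.009879 m/d → t_B = 268/0.009879 = 27130 d
Total t = 90970 + 27130 = 118100 d
   = 118100 / 365 = 324 yr

324 years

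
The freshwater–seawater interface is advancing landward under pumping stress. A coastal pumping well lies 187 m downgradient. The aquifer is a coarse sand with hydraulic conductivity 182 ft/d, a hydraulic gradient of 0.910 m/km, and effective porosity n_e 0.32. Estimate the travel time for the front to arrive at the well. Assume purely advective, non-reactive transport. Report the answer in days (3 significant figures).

1190 days

K = 182 ft/d × 0.3048 = 55.47 m/d
Specific discharge q = 55.47 × 9.1e-4 = 0.05048 m/d
Average linear velocity = 0.05048 / 0.32 = 0.1578 m/d
t = L / v = 187 / 0.1578 = 1185 d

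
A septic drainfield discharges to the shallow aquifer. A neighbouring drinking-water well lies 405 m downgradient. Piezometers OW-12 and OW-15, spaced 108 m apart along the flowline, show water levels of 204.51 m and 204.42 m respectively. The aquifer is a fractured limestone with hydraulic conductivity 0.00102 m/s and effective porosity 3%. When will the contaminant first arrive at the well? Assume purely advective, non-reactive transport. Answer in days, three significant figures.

Hydraulic gradient i = (204.51 − 204.42) / 108 = 0.09 / 108 = 8.333e-4
K = 0.00102 m/s × 86400 s/d = 88.13 m/d
Darcy flux q = K·i = 88.13 × 8.333e-4 = 0.07344 m/d
Average linear velocity = 0.07344 / 0.03 = 2.448 m/d
t = L / v = 405 / 2.448 = 165.4 d

165 days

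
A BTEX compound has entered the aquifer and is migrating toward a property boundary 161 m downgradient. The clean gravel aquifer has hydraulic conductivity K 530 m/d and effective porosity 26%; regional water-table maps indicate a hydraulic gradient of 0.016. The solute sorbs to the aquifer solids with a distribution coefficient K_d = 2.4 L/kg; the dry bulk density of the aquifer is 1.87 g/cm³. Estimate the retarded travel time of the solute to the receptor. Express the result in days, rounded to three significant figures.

Darcy flux q = K·i = 530 × 0.016 = 8.480 m/d
v = Ki/n = 530·0.016/0.26 = 32.62 m/d
Retardation R = 1 + ρ_b·K_d/n = 1 + 1.87×2.4/0.26 = 18.26
Contaminant velocity v_c = v/R = 32.62/18.26 = 1.786 m/d
t = L/v_c = 161/1.786 = 90.14 d

90.1 days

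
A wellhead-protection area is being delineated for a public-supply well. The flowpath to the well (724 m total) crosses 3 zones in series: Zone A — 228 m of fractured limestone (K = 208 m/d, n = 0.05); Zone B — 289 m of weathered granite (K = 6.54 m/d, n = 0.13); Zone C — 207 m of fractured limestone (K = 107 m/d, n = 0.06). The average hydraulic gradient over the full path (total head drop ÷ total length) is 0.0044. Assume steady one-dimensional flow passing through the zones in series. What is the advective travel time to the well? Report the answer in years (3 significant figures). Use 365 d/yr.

2.49 years

For zones in series the flux q is common to all zones; the equivalent conductivity is the harmonic (thickness-weighted) mean, K_eq = L_total / Σ(L_j/K_j).
Σ(L/K) = 228/208 + 289/6.54 + 207/107 = 1.096 + 44.19 + 1.935 = 47.22 d
K_eq = L_total / Σ(L/K) = 724 / 47.22 = 15.33 m/d
q = K_eq · i = 15.33 × 0.0044 = 0.06746 m/d (same in every zone)
Zone A: v = q/n = 0.06746/0.05 = 1.349 m/d → t_A = 228/1.349 = 169.0 d
Zone B: v = q/n = 0.06746/0.13 = 0.5189 m/d → t_B = 289/0.5189 = 556.9 d
Zone C: v = q/n = 0.06746/0.06 = 1.124 m/d → t_C = 207/1.124 = 184.1 d
Total t = 169.0 + 556.9 + 184.1 = 910.0 d
   = 910.0 / 365 = 2.49 yr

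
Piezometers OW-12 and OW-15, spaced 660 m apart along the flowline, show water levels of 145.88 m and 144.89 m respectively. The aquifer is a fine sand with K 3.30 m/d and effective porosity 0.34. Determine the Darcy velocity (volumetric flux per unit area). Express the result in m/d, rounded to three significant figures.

Hydraulic gradient i = (145.88 − 144.89) / 660 = 0.99 / 660 = 0.001500
Darcy flux q = K·i = 3.30 × 0.001500 = 0.004950 m/d

0.00495 m/d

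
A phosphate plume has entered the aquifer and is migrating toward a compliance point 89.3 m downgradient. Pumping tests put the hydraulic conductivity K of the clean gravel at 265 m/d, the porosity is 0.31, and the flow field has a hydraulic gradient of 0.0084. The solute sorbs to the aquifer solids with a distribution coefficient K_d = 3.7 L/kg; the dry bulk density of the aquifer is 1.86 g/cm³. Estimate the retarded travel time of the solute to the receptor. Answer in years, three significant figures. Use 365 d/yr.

0.790 years

Specific discharge q = 265 × 0.0084 = 2.226 m/d
v = Ki/n = 265·0.0084/0.31 = 7.181 m/d
Retardation R = 1 + ρ_b·K_d/n = 1 + 1.86×3.7/0.31 = 23.20
Contaminant velocity v_c = v/R = 7.181/23.20 = 0.3095 m/d
t = L/v_c = 89.3/0.3095 = 288.5 d
   = 288.5/365 = 0.790 yr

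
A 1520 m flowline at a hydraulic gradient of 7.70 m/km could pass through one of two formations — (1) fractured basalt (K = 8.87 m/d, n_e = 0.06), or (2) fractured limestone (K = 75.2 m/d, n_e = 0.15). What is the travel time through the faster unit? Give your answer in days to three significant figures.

Unit 1 (fractured basalt): v = 8.87×0.0077/0.06 = 1.138 m/d, t = 1520/1.138 = 1335 d
Unit 2 (fractured limestone): v = 75.2×0.0077/0.15 = 3.860 m/d, t = 1520/3.860 = 393.8 d
Faster unit: t = 394 d

394 days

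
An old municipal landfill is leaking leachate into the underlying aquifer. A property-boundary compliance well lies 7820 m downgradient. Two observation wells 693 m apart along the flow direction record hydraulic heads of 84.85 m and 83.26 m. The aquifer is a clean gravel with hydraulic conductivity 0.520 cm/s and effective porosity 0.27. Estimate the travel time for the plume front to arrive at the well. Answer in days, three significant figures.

Hydraulic gradient i = (84.85 − 83.26) / 693 = 1.59 / 693 = 0.002294
K = 0.520 cm/s × 864 = 449.3 m/d
q = Ki = 449.3 × 0.002294 = 1.031 m/d
v_s = q/n_e = 1.031/0.27 = 3.818 m/d
t = L / v = 7820 / 3.818 = 2048 d

2050 days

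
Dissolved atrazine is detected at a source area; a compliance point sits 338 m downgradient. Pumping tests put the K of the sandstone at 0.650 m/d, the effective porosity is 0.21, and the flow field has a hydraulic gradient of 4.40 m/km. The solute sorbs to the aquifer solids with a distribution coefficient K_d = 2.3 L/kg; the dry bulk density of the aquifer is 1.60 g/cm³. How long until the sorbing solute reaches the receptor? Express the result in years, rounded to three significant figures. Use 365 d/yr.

1260 years

Darcy flux q = K·i = 0.650 × 0.0044 = 0.002860 m/d
v = Ki/n = 0.650·0.0044/0.21 = 0.01362 m/d
Retardation R = 1 + ρ_b·K_d/n = 1 + 1.60×2.3/0.21 = 18.52
Contaminant velocity v_c = v/R = 0.01362/18.52 = 7.352e-4 m/d
t = L/v_c = 338/7.352e-4 = 459700 d
   = 459700/365 = 1260 yr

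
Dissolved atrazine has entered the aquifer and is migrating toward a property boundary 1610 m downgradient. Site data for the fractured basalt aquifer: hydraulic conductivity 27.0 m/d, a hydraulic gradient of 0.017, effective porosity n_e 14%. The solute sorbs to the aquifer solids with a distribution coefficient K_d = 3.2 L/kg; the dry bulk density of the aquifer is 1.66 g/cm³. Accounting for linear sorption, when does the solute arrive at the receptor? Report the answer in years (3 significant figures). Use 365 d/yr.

52.4 years

Specific discharge q = 27.0 × 0.017 = 0.4590 m/d
Average linear velocity = 0.4590 / 0.14 = 3.279 m/d
Retardation R = 1 + ρ_b·K_d/n = 1 + 1.66×3.2/0.14 = 38.94
Contaminant velocity v_c = v/R = 3.279/38.94 = 0.08419 m/d
t = L/v_c = 1610/0.08419 = 19120 d
   = 19120/365 = 52.4 yr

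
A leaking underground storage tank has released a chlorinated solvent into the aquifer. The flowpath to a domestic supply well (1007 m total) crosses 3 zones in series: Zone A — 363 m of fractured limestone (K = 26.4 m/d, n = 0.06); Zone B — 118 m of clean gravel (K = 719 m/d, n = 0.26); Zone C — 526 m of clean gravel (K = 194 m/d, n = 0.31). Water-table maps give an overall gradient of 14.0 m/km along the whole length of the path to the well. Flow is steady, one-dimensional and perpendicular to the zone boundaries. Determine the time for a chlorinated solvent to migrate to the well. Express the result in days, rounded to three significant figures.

254 days

Steady 1-D flow in series ⇒ the Darcy flux q is identical in every zone and the zone head losses add (resistances L/K in series).
Σ(L/K) = 363/26.4 + 118/719 + 526/194 = 13.75 + 0.1641 + 2.711 = 16.63 d
K_eq = L_total / Σ(L/K) = 1007 / 16.63 = 60.57 m/d
q = K_eq · i = 60.57 × 0.014 = 0.8480 m/d (same in every zone)
Zone A: v = q/n = 0.8480/0.06 = 14.13 m/d → t_A = 363/14.13 = 25.68 d
Zone B: v = q/n = 0.8480/0.26 = 3.261 m/d → t_B = 118/3.261 = 36.18 d
Zone C: v = q/n = 0.8480/0.31 = 2.735 m/d → t_C = 526/2.735 = 192.3 d
Total t = 25.68 + 36.18 + 192.3 = 254.2 d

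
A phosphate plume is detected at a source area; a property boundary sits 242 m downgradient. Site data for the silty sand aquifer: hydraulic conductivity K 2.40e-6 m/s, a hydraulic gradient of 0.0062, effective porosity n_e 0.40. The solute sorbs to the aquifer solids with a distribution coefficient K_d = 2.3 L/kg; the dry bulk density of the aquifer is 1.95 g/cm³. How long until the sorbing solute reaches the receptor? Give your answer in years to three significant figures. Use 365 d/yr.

2520 years

K = 2.40e-6 m/s × 86400 s/d = 0.2074 m/d
q = Ki = 0.2074 × 0.0062 = 0.001286 m/d
Average linear velocity = 0.001286 / 0.40 = 0.003214 m/d
Retardation R = 1 + ρ_b·K_d/n = 1 + 1.95×2.3/0.40 = 12.21
Contaminant velocity v_c = v/R = 0.003214/12.21 = 2.632e-4 m/d
t = L/v_c = 242/2.632e-4 = 919500 d
   = 919500/365 = 2520 yr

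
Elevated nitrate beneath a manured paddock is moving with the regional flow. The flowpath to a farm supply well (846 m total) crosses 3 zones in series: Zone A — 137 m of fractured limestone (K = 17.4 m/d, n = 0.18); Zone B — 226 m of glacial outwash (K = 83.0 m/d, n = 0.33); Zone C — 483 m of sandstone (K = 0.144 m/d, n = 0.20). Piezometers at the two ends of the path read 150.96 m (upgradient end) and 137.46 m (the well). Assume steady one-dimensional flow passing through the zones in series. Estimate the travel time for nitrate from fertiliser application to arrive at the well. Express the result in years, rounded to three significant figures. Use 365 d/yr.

Total head drop ΔH = 150.96 − 137.46 = 13.50 m
Steady 1-D flow in series ⇒ the Darcy flux q is identical in every zone and the zone head losses add (resistances L/K in series).
Σ(L/K) = 137/17.4 + 226/83.0 + 483/0.144 = 7.874 + 2.723 + 3354 = 3365 d
q = ΔH / Σ(L/K) = 13.50 / 3365 = 0.004012 m/d (same in every zone)
Zone A: v = q/n = 0.004012/0.18 = 0.02229 m/d → t_A = 137/0.02229 = 6146 d
Zone B: v = q/n = 0.004012/0.33 = 0.01216 m/d → t_B = 226/0.01216 = 18590 d
Zone C: v = q/n = 0.004012/0.20 = 0.02006 m/d → t_C = 483/0.02006 = 24080 d
Total t = 6146 + 18590 + 24080 = 48810 d
   = 48810 / 365 = 134 yr

134 years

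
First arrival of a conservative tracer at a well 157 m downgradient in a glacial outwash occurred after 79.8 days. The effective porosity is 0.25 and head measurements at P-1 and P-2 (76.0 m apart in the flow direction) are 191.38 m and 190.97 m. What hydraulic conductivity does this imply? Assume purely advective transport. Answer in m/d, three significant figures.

Hydraulic gradient i = (191.38 − 190.97) / 76.0 = 0.41 / 76.0 = 0.005395
v = L / t = 157 / 79.8 = 1.967 m/d
K = v · n / i = 1.967 × 0.25 / 0.005395 = 91.2 m/d

91.2 m/d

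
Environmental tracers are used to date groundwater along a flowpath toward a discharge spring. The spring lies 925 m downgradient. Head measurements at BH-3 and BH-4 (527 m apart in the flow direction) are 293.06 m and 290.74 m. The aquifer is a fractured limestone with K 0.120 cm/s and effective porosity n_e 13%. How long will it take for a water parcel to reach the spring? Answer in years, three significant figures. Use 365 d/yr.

Hydraulic gradient i = (293.06 − 290.74) / 527 = 2.32 / 527 = 0.004402
K = 0.120 cm/s × 864 = 103.7 m/d
Specific discharge q = 103.7 × 0.004402 = 0.4564 m/d
Average linear velocity = 0.4564 / 0.13 = 3.511 m/d
t = L / v = 925 / 3.511 = 263.5 d
   = 263.5 / 365 = 0.722 yr

0.722 years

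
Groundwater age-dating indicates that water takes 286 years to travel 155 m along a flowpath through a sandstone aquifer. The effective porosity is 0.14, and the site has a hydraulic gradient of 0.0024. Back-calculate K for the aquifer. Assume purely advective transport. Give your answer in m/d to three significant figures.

0.0866 m/d

t = 286 years = 104400 d
v = L / t = 155 / 104400 = 0.001485 m/d
K = v · n / i = 0.001485 × 0.14 / 0.0024 = 0.0866 m/d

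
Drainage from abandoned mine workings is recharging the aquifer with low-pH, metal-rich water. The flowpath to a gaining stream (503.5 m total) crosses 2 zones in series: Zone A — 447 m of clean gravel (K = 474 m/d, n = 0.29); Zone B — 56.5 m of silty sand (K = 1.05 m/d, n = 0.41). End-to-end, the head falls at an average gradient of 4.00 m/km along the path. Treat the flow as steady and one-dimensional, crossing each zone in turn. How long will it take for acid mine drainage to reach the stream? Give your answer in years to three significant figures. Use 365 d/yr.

Steady 1-D flow in series ⇒ the Darcy flux q is identical in every zone and the zone head losses add (resistances L/K in series).
Σ(L/K) = 447/474 + 56.5/1.05 = 0.9430 + 53.81 = 54.75 d
K_eq = L_total / Σ(L/K) = 503.5 / 54.75 = 9.196 m/d
q = K_eq · i = 9.196 × 0.0040 = 0.03678 m/d (same in every zone)
Zone A: v = q/n = 0.03678/0.29 = 0.1268 m/d → t_A = 447/0.1268 = 3524 d
Zone B: v = q/n = 0.03678/0.41 = 0.08972 m/d → t_B = 56.5/0.08972 = 629.8 d
Total t = 3524 + 629.8 = 4154 d
   = 4154 / 365 = 11.4 yr

11.4 years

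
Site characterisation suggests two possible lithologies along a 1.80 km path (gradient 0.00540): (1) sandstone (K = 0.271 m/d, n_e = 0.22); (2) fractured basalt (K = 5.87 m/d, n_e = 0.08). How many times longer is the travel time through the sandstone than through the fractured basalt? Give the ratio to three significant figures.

Unit 1 (sandstone): v = 0.271×0.0054/0.22 = 0.006652 m/d, t = 1800/0.006652 = 270600 d
Unit 2 (fractured basalt): v = 5.87×0.0054/0.08 = 0.3962 m/d, t = 1800/0.3962 = 4543 d
t(sandstone) / t(fractured basalt) = 270600/4543 = 59.6

59.6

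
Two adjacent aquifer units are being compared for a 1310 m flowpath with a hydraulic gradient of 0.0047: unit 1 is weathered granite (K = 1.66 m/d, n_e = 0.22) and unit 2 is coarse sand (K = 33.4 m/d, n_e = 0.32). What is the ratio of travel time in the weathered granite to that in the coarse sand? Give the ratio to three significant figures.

Unit 1 (weathered granite): v = 1.66×0.0047/0.22 = 0.03546 m/d, t = 1310/0.03546 = 36940 d
Unit 2 (coarse sand): v = 33.4×0.0047/0.32 = 0.4906 m/d, t = 1310/0.4906 = 2670 d
t(weathered granite) / t(coarse sand) = 36940/2670 = 13.8

13.8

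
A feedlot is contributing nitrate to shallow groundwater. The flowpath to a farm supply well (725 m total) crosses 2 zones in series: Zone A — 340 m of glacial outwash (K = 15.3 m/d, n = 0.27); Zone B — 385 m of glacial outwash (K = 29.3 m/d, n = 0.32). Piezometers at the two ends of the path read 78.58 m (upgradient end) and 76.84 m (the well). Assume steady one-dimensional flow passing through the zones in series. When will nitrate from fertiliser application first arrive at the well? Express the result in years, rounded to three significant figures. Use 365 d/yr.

Total head drop ΔH = 78.58 − 76.84 = 1.74 m
Steady 1-D flow in series ⇒ the Darcy flux q is identical in every zone and the zone head losses add (resistances L/K in series).
Σ(L/K) = 340/15.3 + 385/29.3 = 22.22 + 13.14 = 35.36 d
q = ΔH / Σ(L/K) = 1.74 / 35.36 = 0.04921 m/d (same in every zone)
Zone A: v = q/n = 0.04921/0.27 = 0.1822 m/d → t_A = 340/0.1822 = 1866 d
Zone B: v = q/n = 0.04921/0.32 = 0.1538 m/d → t_B = 385/0.1538 = 2504 d
Total t = 1866 + 2504 = 4369 d
   = 4369 / 365 = 12.0 yr

12.0 years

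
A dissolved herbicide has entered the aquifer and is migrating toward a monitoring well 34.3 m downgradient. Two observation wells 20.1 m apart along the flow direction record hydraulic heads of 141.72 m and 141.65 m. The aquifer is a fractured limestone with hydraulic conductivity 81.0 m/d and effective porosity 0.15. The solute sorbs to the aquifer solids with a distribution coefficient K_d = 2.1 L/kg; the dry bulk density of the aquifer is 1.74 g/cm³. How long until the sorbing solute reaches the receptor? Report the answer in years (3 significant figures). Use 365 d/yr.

Hydraulic gradient i = (141.72 − 141.65) / 20.1 = 0.07 / 20.1 = 0.003483
Specific discharge q = 81.0 × 0.003483 = 0.2821 m/d
v = Ki/n = 81.0·0.003483/0.15 = 1.881 m/d
Retardation R = 1 + ρ_b·K_d/n = 1 + 1.74×2.1/0.15 = 25.36
Contaminant velocity v_c = v/R = 1.881/25.36 = 0.07416 m/d
t = L/v_c = 34.3/0.07416 = 462.5 d
   = 462.5/365 = 1.27 yr

1.27 years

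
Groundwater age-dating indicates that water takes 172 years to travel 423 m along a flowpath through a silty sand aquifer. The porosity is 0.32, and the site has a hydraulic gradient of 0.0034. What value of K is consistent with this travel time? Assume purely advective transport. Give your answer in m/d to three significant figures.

t = 172 years = 62780 d
v = L / t = 423 / 62780 = 0.006738 m/d
K = v · n / i = 0.006738 × 0.32 / 0.0034 = 0.634 m/d

0.634 m/d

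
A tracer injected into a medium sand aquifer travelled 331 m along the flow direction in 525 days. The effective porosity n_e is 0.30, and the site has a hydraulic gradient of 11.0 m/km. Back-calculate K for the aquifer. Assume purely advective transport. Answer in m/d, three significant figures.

17.2 m/d

v = L / t = 331 / 525 = 0.6305 m/d
K = v · n / i = 0.6305 × 0.30 / 0.011 = 17.2 m/d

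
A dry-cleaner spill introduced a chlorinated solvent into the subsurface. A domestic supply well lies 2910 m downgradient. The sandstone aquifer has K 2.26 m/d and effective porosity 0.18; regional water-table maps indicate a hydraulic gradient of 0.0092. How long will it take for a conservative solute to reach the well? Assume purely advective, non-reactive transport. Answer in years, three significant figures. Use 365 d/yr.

Darcy flux q = K·i = 2.26 × 0.0092 = 0.02079 m/d
v = Ki/n = 2.26·0.0092/0.18 = 0.1155 m/d
t = L / v = 2910 / 0.1155 = 25190 d
   = 25190 / 365 = 69.0 yr

69.0 years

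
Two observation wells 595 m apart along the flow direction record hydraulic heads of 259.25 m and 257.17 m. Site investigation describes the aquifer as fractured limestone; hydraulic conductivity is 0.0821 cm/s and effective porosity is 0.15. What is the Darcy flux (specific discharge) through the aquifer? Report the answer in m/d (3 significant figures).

Hydraulic gradient i = (259.25 − 257.17) / 595 = 2.08 / 595 = 0.003496
K = 0.0821 cm/s × 864 = 70.93 m/d
q = Ki = 70.93 × 0.003496 = 0.2480 m/d

0.248 m/d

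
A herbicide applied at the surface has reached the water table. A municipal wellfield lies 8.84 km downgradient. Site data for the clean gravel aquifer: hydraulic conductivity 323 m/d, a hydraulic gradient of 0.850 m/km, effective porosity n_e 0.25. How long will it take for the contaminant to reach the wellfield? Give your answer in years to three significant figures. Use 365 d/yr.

q = Ki = 323 × 8.5e-4 = 0.2745 m/d
Average linear velocity = 0.2745 / 0.25 = 1.098 m/d
L = 8.84 km = 8840 m
t = L / v = 8840 / 1.098 = 8050 d
   = 8050 / 365 = 22.1 yr

22.1 years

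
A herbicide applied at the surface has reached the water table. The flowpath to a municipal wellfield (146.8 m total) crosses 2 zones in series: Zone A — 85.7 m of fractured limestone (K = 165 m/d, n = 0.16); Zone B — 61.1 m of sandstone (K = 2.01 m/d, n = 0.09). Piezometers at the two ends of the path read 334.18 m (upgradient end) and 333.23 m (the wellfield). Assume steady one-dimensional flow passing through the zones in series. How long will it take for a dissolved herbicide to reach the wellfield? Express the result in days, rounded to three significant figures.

Total head drop ΔH = 334.18 − 333.23 = 0.95 m
Continuity: the same q passes through each zone, so ΔH = q·Σ(L_j/K_j) — the zones act as resistances in series.
Σ(L/K) = 85.7/165 + 61.1/2.01 = 0.5194 + 30.40 = 30.92 d
q = ΔH / Σ(L/K) = 0.95 / 30.92 = 0.03073 m/d (same in every zone)
Zone A: v = q/n = 0.03073/0.16 = 0.1920 m/d → t_A = 85.7/0.1920 = 446.3 d
Zone B: v = q/n = 0.03073/0.09 = 0.3414 m/d → t_B = 61.1/0.3414 = 179.0 d
Total t = 446.3 + 179.0 = 625.2 d

625 days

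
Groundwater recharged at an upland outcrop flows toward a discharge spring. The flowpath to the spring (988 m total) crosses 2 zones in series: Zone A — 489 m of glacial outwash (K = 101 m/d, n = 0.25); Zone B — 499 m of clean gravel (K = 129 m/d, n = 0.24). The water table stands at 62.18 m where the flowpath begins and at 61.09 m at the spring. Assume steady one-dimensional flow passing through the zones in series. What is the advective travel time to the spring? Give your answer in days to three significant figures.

1930 days

Total head drop ΔH = 62.18 − 61.09 = 1.09 m
Steady 1-D flow in series ⇒ the Darcy flux q is identical in every zone and the zone head losses add (resistances L/K in series).
Σ(L/K) = 489/101 + 499/129 = 4.842 + 3.868 = 8.710 d
q = ΔH / Σ(L/K) = 1.09 / 8.710 = 0.1251 m/d (same in every zone)
Zone A: v = q/n = 0.1251/0.25 = 0.5006 m/d → t_A = 489/0.5006 = 976.9 d
Zone B: v = q/n = 0.1251/0.24 = 0.5214 m/d → t_B = 499/0.5214 = 957.0 d
Total t = 976.9 + 957.0 = 1934 d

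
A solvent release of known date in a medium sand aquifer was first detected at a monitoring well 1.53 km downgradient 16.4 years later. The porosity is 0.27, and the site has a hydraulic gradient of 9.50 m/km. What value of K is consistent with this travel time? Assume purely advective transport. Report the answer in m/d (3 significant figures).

7.26 m/d

t = 16.4 years = 5986 d
L = 1.53 km = 1530 m
v = L / t = 1530 / 5986 = 0.2556 m/d
K = v · n / i = 0.2556 × 0.27 / 0.0095 = 7.26 m/d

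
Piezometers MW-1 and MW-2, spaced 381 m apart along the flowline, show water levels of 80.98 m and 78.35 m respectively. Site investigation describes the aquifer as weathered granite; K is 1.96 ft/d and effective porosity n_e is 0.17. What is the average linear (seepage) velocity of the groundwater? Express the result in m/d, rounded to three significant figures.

0.0243 m/d

Hydraulic gradient i = (80.98 − 78.35) / 381 = 2.63 / 381 = 0.006903
K = 1.96 ft/d × 0.3048 = 0.5974 m/d
q = Ki = 0.5974 × 0.006903 = 0.004124 m/d
Seepage velocity v = q / n = 0.004124 / 0.17 = 0.02426 m/d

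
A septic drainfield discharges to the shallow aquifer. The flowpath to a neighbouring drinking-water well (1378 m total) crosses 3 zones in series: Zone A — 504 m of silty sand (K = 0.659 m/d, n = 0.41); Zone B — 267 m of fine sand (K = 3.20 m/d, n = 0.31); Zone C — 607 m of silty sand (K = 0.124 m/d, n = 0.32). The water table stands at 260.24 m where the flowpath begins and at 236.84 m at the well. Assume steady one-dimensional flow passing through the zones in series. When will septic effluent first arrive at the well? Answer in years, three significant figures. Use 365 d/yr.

325 years

Total head drop ΔH = 260.24 − 236.84 = 23.40 m
Steady 1-D flow in series ⇒ the Darcy flux q is identical in every zone and the zone head losses add (resistances L/K in series).
Σ(L/K) = 504/0.659 + 267/3.20 + 607/0.124 = 764.8 + 83.44 + 4895 = 5743 d
q = ΔH / Σ(L/K) = 23.40 / 5743 = 0.004074 m/d (same in every zone)
Zone A: v = q/n = 0.004074/0.41 = 0.009937 m/d → t_A = 504/0.009937 = 50720 d
Zone B: v = q/n = 0.004074/0.31 = 0.01314 m/d → t_B = 267/0.01314 = 20320 d
Zone C: v = q/n = 0.004074/0.32 = 0.01273 m/d → t_C = 607/0.01273 = 47680 d
Total t = 50720 + 20320 + 47680 = 118700 d
   = 118700 / 365 = 325 yr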